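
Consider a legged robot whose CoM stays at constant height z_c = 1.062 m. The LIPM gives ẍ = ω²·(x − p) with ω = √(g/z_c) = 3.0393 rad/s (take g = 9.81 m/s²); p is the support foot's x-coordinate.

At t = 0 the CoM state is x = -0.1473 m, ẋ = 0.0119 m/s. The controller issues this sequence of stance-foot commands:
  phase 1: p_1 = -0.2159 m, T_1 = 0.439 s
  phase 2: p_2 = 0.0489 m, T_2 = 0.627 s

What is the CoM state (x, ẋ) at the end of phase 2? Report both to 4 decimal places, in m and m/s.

phase 1: p=-0.2159, T=0.439, ωT=1.334253, cosh=2.030256, sinh=1.766901; start (x,ẋ)=(-0.147300, 0.011900) → end (x,ẋ)=(-0.069706, 0.392552)
phase 2: p=0.0489, T=0.627, ωT=1.905641, cosh=3.436222, sinh=3.287495; start (x,ẋ)=(-0.069706, 0.392552) → end (x,ẋ)=(0.065951, 0.163818)

x = 0.0660, ẋ = 0.1638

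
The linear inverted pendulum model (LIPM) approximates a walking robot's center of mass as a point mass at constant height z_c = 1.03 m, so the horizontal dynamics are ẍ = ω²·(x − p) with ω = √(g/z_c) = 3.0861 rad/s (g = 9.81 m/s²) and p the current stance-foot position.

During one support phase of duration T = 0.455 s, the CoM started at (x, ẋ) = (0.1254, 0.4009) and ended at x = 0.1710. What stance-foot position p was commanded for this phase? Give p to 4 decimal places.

p = 0.3005

ωT = 3.0861·0.455 = 1.404176; cosh(ωT) = 2.158869, sinh(ωT) = 1.913299
x(T) = p + (x₀−p)·cosh(ωT) + (ẋ₀/ω)·sinh(ωT) ⇒ p·(1 − cosh) = x(T) − x₀·cosh − (ẋ₀/ω)·sinh
numerator   = 0.1710 − (0.1254)·2.158869 − (0.4009/3.0861)·1.913299 = -0.348269
denominator = 1 − 2.158869 = -1.158869
p = -0.348269 / -1.158869 = 0.3005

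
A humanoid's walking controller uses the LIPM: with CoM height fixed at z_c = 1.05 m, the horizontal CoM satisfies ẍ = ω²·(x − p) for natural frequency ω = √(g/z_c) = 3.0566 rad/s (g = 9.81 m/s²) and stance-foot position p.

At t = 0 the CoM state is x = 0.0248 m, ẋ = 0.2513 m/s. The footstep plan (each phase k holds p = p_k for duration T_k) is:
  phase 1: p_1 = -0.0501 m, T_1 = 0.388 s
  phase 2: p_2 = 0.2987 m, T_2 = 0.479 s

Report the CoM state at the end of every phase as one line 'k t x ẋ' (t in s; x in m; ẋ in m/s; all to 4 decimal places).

1 0.3880 0.2060 0.7895
2 0.8670 0.6160 1.2181

phase 1: p=-0.0501, T=0.388, ωT=1.185961, cosh=1.789642, sinh=1.484189; start (x,ẋ)=(0.024800, 0.251300) → end (x,ẋ)=(0.205968, 0.789526)
phase 2: p=0.2987, T=0.479, ωT=1.464111, cosh=2.277491, sinh=2.046208; start (x,ẋ)=(0.205968, 0.789526) → end (x,ẋ)=(0.616043, 1.218150)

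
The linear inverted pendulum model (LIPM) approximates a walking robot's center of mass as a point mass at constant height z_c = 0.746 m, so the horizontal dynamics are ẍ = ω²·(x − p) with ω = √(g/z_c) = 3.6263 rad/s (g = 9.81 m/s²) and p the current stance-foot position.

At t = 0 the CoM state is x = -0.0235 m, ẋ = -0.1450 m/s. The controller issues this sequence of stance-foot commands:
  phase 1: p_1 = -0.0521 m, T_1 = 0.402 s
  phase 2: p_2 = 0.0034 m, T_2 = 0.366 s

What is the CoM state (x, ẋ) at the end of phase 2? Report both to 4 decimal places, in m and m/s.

phase 1: p=-0.0521, T=0.402, ωT=1.457773, cosh=2.264567, sinh=2.031812; start (x,ẋ)=(-0.023500, -0.145000) → end (x,ẋ)=(-0.068577, -0.117638)
phase 2: p=0.0034, T=0.366, ωT=1.327226, cosh=2.017890, sinh=1.752678; start (x,ẋ)=(-0.068577, -0.117638) → end (x,ẋ)=(-0.198699, -0.694847)

x = -0.1987, ẋ = -0.6948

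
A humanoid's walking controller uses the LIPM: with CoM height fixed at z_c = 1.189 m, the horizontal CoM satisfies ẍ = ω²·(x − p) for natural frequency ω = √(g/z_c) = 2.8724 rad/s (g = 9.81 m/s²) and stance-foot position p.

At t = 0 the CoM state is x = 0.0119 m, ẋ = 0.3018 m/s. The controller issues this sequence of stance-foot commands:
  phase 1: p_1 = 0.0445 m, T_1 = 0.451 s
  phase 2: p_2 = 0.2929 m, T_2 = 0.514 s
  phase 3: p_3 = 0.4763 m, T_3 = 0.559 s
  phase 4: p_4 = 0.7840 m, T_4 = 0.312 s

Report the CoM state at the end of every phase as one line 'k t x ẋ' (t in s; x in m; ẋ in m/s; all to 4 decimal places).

phase 1: p=0.0445, T=0.451, ωT=1.295452, cosh=1.963211, sinh=1.689437; start (x,ẋ)=(0.011900, 0.301800) → end (x,ẋ)=(0.158007, 0.434298)
phase 2: p=0.2929, T=0.514, ωT=1.476414, cosh=2.302837, sinh=2.074382; start (x,ẋ)=(0.158007, 0.434298) → end (x,ẋ)=(0.295903, 0.196361)
phase 3: p=0.4763, T=0.559, ωT=1.605672, cosh=2.590979, sinh=2.390225; start (x,ẋ)=(0.295903, 0.196361) → end (x,ẋ)=(0.172293, -0.729783)
phase 4: p=0.7840, T=0.312, ωT=0.896189, cosh=1.429185, sinh=1.021062; start (x,ẋ)=(0.172293, -0.729783) → end (x,ẋ)=(-0.349660, -2.837069)

1 0.4510 0.1580 0.4343
2 0.9650 0.2959 0.1964
3 1.5240 0.1723 -0.7298
4 1.8360 -0.3497 -2.8371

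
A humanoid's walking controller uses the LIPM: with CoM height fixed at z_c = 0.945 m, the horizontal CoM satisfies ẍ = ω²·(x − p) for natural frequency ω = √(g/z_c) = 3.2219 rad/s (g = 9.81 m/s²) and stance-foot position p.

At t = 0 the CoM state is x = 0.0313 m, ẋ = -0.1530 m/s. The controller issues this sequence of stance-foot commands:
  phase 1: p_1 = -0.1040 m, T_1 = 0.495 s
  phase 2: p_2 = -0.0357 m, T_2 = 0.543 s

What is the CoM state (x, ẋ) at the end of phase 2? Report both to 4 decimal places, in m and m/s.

phase 1: p=-0.1040, T=0.495, ωT=1.594841, cosh=2.565242, sinh=2.362301; start (x,ẋ)=(0.031300, -0.153000) → end (x,ẋ)=(0.130897, 0.637300)
phase 2: p=-0.0357, T=0.543, ωT=1.749492, cosh=2.962770, sinh=2.788908; start (x,ẋ)=(0.130897, 0.637300) → end (x,ẋ)=(1.009543, 3.385147)

x = 1.0095, ẋ = 3.3851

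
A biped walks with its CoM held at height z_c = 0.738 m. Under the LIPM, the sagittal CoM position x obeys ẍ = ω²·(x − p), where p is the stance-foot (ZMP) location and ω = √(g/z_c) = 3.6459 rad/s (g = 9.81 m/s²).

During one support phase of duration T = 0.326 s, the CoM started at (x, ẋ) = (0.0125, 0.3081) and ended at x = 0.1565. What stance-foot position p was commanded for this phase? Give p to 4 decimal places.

ωT = 3.6459·0.326 = 1.188563; cosh(ωT) = 1.793510, sinh(ωT) = 1.488852
x(T) = p + (x₀−p)·cosh(ωT) + (ẋ₀/ω)·sinh(ωT) ⇒ p·(1 − cosh) = x(T) − x₀·cosh − (ẋ₀/ω)·sinh
numerator   = 0.1565 − (0.0125)·1.793510 − (0.3081/3.6459)·1.488852 = 0.008264
denominator = 1 − 1.793510 = -0.793510
p = 0.008264 / -0.793510 = -0.0104

p = -0.0104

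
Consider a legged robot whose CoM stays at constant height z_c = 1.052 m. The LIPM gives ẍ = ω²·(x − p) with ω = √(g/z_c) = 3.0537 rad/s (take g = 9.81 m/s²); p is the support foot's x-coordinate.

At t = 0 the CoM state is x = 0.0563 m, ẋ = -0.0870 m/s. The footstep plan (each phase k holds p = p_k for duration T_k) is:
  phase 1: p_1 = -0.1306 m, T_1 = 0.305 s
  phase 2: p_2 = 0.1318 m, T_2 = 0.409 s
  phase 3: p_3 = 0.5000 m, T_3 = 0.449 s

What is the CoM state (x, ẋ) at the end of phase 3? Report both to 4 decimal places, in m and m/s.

phase 1: p=-0.1306, T=0.305, ωT=0.931378, cosh=1.466008, sinh=1.071998; start (x,ẋ)=(0.056300, -0.087000) → end (x,ẋ)=(0.112856, 0.484286)
phase 2: p=0.1318, T=0.409, ωT=1.248963, cosh=1.886764, sinh=1.599962; start (x,ẋ)=(0.112856, 0.484286) → end (x,ẋ)=(0.349794, 0.821174)
phase 3: p=0.5000, T=0.449, ωT=1.371111, cosh=2.096776, sinh=1.842951; start (x,ẋ)=(0.349794, 0.821174) → end (x,ẋ)=(0.680642, 0.876486)

x = 0.6806, ẋ = 0.8765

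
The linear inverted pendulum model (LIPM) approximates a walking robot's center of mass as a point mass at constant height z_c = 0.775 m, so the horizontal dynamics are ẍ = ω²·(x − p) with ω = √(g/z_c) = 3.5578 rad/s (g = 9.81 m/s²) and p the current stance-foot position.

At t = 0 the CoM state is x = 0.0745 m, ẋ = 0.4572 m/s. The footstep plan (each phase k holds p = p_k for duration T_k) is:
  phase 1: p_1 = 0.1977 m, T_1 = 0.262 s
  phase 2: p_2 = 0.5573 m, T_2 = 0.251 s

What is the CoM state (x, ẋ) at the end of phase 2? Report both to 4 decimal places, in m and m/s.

x = 0.0407, ẋ = -1.1698

phase 1: p=0.1977, T=0.262, ωT=0.932144, cosh=1.466828, sinh=1.073120; start (x,ẋ)=(0.074500, 0.457200) → end (x,ẋ)=(0.154889, 0.200263)
phase 2: p=0.5573, T=0.251, ωT=0.893008, cosh=1.425944, sinh=1.016521; start (x,ẋ)=(0.154889, 0.200263) → end (x,ẋ)=(0.040704, -1.169786)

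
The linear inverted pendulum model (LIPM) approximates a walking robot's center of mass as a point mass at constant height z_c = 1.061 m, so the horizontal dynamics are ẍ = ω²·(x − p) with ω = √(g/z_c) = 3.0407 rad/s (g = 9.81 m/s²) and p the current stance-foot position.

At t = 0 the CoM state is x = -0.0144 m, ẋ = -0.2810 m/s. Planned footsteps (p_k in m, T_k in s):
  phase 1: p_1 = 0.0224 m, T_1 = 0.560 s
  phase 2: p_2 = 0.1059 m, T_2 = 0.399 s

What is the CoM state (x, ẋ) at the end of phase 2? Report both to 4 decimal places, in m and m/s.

phase 1: p=0.0224, T=0.560, ωT=1.702792, cosh=2.835713, sinh=2.653539; start (x,ẋ)=(-0.014400, -0.281000) → end (x,ẋ)=(-0.327176, -1.093760)
phase 2: p=0.1059, T=0.399, ωT=1.213239, cosh=1.830799, sinh=1.533566; start (x,ẋ)=(-0.327176, -1.093760) → end (x,ẋ)=(-1.238608, -4.021937)

x = -1.2386, ẋ = -4.0219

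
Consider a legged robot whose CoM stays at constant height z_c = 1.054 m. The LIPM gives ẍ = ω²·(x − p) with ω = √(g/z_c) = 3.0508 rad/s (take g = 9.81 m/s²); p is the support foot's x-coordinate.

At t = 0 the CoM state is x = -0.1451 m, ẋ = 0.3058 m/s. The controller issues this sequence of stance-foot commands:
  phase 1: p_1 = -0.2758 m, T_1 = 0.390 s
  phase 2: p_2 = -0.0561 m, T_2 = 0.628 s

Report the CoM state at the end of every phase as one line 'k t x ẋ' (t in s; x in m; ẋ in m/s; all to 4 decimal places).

phase 1: p=-0.2758, T=0.390, ωT=1.189812, cosh=1.795371, sinh=1.491092; start (x,ẋ)=(-0.145100, 0.305800) → end (x,ẋ)=(0.108316, 1.143582)
phase 2: p=-0.0561, T=0.628, ωT=1.915902, cosh=3.470138, sinh=3.322929; start (x,ẋ)=(0.108316, 1.143582) → end (x,ẋ)=(1.760035, 5.635170)

1 0.3900 0.1083 1.1436
2 1.0180 1.7600 5.6352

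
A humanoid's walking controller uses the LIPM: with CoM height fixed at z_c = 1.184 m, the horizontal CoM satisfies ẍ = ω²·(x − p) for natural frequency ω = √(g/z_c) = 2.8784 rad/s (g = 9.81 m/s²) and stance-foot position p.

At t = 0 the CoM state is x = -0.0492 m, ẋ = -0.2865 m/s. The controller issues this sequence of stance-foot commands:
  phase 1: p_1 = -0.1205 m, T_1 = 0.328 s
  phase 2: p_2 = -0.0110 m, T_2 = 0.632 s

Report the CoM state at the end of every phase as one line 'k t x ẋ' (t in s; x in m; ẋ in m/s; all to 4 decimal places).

phase 1: p=-0.1205, T=0.328, ωT=0.944115, cosh=1.479781, sinh=1.090757; start (x,ẋ)=(-0.049200, -0.286500) → end (x,ẋ)=(-0.123560, -0.200101)
phase 2: p=-0.0110, T=0.632, ωT=1.819149, cosh=3.164385, sinh=3.002222; start (x,ẋ)=(-0.123560, -0.200101) → end (x,ẋ)=(-0.575891, -1.605891)

1 0.3280 -0.1236 -0.2001
2 0.9600 -0.5759 -1.6059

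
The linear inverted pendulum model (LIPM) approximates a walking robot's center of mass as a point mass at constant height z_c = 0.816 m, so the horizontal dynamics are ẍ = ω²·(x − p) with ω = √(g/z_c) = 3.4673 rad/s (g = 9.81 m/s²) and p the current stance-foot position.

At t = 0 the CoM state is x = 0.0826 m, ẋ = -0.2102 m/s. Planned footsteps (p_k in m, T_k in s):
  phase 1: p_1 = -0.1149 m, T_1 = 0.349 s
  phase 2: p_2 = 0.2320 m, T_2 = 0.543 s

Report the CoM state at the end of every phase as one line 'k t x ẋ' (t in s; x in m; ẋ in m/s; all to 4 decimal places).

phase 1: p=-0.1149, T=0.349, ωT=1.210088, cosh=1.825975, sinh=1.527804; start (x,ẋ)=(0.082600, -0.210200) → end (x,ẋ)=(0.153109, 0.662408)
phase 2: p=0.2320, T=0.543, ωT=1.882744, cosh=3.361842, sinh=3.209670; start (x,ẋ)=(0.153109, 0.662408) → end (x,ẋ)=(0.579970, 1.348942)

1 0.3490 0.1531 0.6624
2 0.8920 0.5800 1.3489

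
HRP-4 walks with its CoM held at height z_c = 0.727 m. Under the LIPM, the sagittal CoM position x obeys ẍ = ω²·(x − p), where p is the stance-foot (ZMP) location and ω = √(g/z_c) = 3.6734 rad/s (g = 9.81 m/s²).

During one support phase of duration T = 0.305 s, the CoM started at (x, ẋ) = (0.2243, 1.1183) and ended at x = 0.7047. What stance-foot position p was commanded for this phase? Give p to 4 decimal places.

p = 0.1333

ωT = 3.6734·0.305 = 1.120387; cosh(ωT) = 1.696097, sinh(ωT) = 1.369943
x(T) = p + (x₀−p)·cosh(ωT) + (ẋ₀/ω)·sinh(ωT) ⇒ p·(1 − cosh) = x(T) − x₀·cosh − (ẋ₀/ω)·sinh
numerator   = 0.7047 − (0.2243)·1.696097 − (1.1183/3.6734)·1.369943 = -0.092789
denominator = 1 − 1.696097 = -0.696097
p = -0.092789 / -0.696097 = 0.1333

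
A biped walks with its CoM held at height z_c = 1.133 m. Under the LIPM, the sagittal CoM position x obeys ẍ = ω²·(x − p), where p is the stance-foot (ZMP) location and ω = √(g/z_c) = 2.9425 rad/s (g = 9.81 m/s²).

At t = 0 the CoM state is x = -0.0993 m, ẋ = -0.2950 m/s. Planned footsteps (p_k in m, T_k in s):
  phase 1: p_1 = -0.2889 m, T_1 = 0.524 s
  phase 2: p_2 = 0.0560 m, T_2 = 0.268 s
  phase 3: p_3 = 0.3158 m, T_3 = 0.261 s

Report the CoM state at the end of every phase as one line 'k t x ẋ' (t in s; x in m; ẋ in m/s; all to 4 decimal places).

phase 1: p=-0.2889, T=0.524, ωT=1.541870, cosh=2.443651, sinh=2.229670; start (x,ẋ)=(-0.099300, -0.295000) → end (x,ẋ)=(-0.049119, 0.523052)
phase 2: p=0.0560, T=0.268, ωT=0.788590, cosh=1.327388, sinh=0.872903; start (x,ẋ)=(-0.049119, 0.523052) → end (x,ẋ)=(0.071631, 0.424292)
phase 3: p=0.3158, T=0.261, ωT=0.767992, cosh=1.309689, sinh=0.845746; start (x,ẋ)=(0.071631, 0.424292) → end (x,ẋ)=(0.117967, -0.051949)

1 0.5240 -0.0491 0.5231
2 0.7920 0.0716 0.4243
3 1.0530 0.1180 -0.0519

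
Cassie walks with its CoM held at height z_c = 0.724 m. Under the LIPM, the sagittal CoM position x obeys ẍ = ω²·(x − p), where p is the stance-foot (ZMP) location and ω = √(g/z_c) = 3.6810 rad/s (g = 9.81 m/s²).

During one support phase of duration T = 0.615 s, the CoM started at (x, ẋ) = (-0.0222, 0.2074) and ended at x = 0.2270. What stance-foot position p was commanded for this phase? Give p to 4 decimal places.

ωT = 3.6810·0.615 = 2.263815; cosh(ωT) = 4.861836, sinh(ωT) = 4.757883
x(T) = p + (x₀−p)·cosh(ωT) + (ẋ₀/ω)·sinh(ωT) ⇒ p·(1 − cosh) = x(T) − x₀·cosh − (ẋ₀/ω)·sinh
numerator   = 0.2270 − (-0.0222)·4.861836 − (0.2074/3.6810)·4.757883 = 0.066858
denominator = 1 − 4.861836 = -3.861836
p = 0.066858 / -3.861836 = -0.0173

p = -0.0173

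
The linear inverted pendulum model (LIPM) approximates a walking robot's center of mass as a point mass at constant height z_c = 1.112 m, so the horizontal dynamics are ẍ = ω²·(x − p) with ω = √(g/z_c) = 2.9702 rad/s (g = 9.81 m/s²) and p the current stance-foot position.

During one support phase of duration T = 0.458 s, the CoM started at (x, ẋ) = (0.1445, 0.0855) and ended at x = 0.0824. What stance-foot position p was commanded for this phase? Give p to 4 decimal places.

ωT = 2.9702·0.458 = 1.360352; cosh(ωT) = 2.077067, sinh(ωT) = 1.820496
x(T) = p + (x₀−p)·cosh(ωT) + (ẋ₀/ω)·sinh(ωT) ⇒ p·(1 − cosh) = x(T) − x₀·cosh − (ẋ₀/ω)·sinh
numerator   = 0.0824 − (0.1445)·2.077067 − (0.0855/2.9702)·1.820496 = -0.270141
denominator = 1 − 2.077067 = -1.077067
p = -0.270141 / -1.077067 = 0.2508

p = 0.2508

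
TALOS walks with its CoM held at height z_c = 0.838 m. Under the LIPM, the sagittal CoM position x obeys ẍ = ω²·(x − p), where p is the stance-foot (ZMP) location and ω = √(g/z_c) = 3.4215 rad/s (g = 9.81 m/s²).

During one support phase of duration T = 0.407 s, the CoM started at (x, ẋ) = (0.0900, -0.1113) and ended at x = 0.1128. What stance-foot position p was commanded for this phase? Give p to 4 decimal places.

ωT = 3.4215·0.407 = 1.392550; cosh(ωT) = 2.136772, sinh(ωT) = 1.888331
x(T) = p + (x₀−p)·cosh(ωT) + (ẋ₀/ω)·sinh(ωT) ⇒ p·(1 − cosh) = x(T) − x₀·cosh − (ẋ₀/ω)·sinh
numerator   = 0.1128 − (0.0900)·2.136772 − (-0.1113/3.4215)·1.888331 = -0.018083
denominator = 1 − 2.136772 = -1.136772
p = -0.018083 / -1.136772 = 0.0159

p = 0.0159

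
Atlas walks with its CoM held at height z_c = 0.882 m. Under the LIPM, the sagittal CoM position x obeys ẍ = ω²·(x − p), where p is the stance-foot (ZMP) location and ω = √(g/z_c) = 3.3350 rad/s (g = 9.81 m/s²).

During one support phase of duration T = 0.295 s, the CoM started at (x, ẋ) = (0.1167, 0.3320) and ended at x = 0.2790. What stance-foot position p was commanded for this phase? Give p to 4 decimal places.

p = 0.0256

ωT = 3.3350·0.295 = 0.983825; cosh(ωT) = 1.524273, sinh(ωT) = 1.150395
x(T) = p + (x₀−p)·cosh(ωT) + (ẋ₀/ω)·sinh(ωT) ⇒ p·(1 − cosh) = x(T) − x₀·cosh − (ẋ₀/ω)·sinh
numerator   = 0.2790 − (0.1167)·1.524273 − (0.3320/3.3350)·1.150395 = -0.013405
denominator = 1 − 1.524273 = -0.524273
p = -0.013405 / -0.524273 = 0.0256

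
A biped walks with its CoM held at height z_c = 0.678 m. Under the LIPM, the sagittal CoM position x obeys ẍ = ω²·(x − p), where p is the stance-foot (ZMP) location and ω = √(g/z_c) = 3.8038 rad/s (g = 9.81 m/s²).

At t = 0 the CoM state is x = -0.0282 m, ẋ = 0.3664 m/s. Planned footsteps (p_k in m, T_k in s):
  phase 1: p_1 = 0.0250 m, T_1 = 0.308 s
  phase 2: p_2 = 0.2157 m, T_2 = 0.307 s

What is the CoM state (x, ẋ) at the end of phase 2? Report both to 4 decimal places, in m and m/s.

x = 0.0960, ẋ = -0.1749

phase 1: p=0.0250, T=0.308, ωT=1.171570, cosh=1.768468, sinh=1.458588; start (x,ẋ)=(-0.028200, 0.366400) → end (x,ẋ)=(0.071416, 0.352804)
phase 2: p=0.2157, T=0.307, ωT=1.167767, cosh=1.762933, sinh=1.451872; start (x,ẋ)=(0.071416, 0.352804) → end (x,ẋ)=(0.095998, -0.174860)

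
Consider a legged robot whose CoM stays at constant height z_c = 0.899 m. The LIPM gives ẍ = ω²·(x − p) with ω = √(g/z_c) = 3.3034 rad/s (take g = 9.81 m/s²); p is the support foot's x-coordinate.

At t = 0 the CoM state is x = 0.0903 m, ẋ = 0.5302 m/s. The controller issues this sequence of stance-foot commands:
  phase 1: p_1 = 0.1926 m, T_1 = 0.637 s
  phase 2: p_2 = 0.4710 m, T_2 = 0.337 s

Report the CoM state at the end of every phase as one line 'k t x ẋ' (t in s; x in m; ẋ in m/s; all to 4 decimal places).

1 0.6370 0.4152 0.8413
2 0.9740 0.7228 1.1686

phase 1: p=0.1926, T=0.637, ωT=2.104266, cosh=4.161507, sinh=4.039572; start (x,ẋ)=(0.090300, 0.530200) → end (x,ẋ)=(0.415234, 0.841307)
phase 2: p=0.4710, T=0.337, ωT=1.113246, cosh=1.686357, sinh=1.357866; start (x,ẋ)=(0.415234, 0.841307) → end (x,ẋ)=(0.722779, 1.168603)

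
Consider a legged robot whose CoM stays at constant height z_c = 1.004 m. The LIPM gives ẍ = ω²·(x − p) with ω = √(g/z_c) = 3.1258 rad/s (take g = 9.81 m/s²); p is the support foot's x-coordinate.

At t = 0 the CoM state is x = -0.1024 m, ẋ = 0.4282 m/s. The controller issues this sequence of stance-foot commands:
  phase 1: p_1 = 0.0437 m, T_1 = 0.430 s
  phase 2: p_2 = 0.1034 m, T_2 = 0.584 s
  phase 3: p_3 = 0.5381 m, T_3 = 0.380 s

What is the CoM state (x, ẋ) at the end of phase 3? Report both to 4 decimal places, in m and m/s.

phase 1: p=0.0437, T=0.430, ωT=1.344094, cosh=2.047743, sinh=1.786967; start (x,ẋ)=(-0.102400, 0.428200) → end (x,ẋ)=(-0.010681, 0.060773)
phase 2: p=0.1034, T=0.584, ωT=1.825467, cosh=3.183418, sinh=3.022276; start (x,ẋ)=(-0.010681, 0.060773) → end (x,ẋ)=(-0.201006, -0.884258)
phase 3: p=0.5381, T=0.380, ωT=1.187804, cosh=1.792380, sinh=1.487490; start (x,ẋ)=(-0.201006, -0.884258) → end (x,ẋ)=(-1.207456, -5.021473)

x = -1.2075, ẋ = -5.0215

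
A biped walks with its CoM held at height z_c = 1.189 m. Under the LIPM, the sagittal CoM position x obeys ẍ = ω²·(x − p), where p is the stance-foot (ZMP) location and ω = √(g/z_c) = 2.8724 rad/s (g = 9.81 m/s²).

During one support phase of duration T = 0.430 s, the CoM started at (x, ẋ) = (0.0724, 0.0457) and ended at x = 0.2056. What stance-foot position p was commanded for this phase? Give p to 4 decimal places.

p = -0.0527

ωT = 2.8724·0.430 = 1.235132; cosh(ωT) = 1.864814, sinh(ωT) = 1.574018
x(T) = p + (x₀−p)·cosh(ωT) + (ẋ₀/ω)·sinh(ωT) ⇒ p·(1 − cosh) = x(T) − x₀·cosh − (ẋ₀/ω)·sinh
numerator   = 0.2056 − (0.0724)·1.864814 − (0.0457/2.8724)·1.574018 = 0.045545
denominator = 1 − 1.864814 = -0.864814
p = 0.045545 / -0.864814 = -0.0527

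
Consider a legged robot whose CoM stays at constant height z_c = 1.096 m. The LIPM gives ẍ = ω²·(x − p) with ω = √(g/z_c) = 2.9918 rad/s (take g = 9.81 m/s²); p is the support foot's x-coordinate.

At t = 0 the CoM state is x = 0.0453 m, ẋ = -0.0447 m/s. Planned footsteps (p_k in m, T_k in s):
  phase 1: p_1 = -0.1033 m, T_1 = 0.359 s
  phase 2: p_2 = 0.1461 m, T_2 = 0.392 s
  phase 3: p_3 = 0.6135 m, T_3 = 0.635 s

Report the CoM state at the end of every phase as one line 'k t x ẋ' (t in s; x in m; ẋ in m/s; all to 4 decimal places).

phase 1: p=-0.1033, T=0.359, ωT=1.074056, cosh=1.634424, sinh=1.292804; start (x,ẋ)=(0.045300, -0.044700) → end (x,ẋ)=(0.120260, 0.501698)
phase 2: p=0.1461, T=0.392, ωT=1.172786, cosh=1.770242, sinh=1.460738; start (x,ẋ)=(0.120260, 0.501698) → end (x,ẋ)=(0.345310, 0.775200)
phase 3: p=0.6135, T=0.635, ωT=1.899793, cosh=3.417055, sinh=3.267456; start (x,ẋ)=(0.345310, 0.775200) → end (x,ẋ)=(0.543703, 0.027184)

1 0.3590 0.1203 0.5017
2 0.7510 0.3453 0.7752
3 1.3860 0.5437 0.0272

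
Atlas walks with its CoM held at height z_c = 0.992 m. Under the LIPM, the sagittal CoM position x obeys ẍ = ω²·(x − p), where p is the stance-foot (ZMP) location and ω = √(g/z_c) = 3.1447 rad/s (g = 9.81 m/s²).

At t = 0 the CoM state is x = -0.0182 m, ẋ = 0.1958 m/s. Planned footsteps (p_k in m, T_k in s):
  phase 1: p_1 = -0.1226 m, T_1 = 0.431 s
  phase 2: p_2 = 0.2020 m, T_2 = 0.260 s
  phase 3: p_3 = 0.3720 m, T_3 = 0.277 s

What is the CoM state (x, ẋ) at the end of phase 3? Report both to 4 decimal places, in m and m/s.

x = 0.9751, ẋ = 2.3025

phase 1: p=-0.1226, T=0.431, ωT=1.355366, cosh=2.068016, sinh=1.810163; start (x,ẋ)=(-0.018200, 0.195800) → end (x,ẋ)=(0.206008, 0.999206)
phase 2: p=0.2020, T=0.260, ωT=0.817622, cosh=1.353294, sinh=0.911813; start (x,ẋ)=(0.206008, 0.999206) → end (x,ẋ)=(0.497146, 1.363712)
phase 3: p=0.3720, T=0.277, ωT=0.871082, cosh=1.403997, sinh=0.985498; start (x,ẋ)=(0.497146, 1.363712) → end (x,ẋ)=(0.975070, 2.302486)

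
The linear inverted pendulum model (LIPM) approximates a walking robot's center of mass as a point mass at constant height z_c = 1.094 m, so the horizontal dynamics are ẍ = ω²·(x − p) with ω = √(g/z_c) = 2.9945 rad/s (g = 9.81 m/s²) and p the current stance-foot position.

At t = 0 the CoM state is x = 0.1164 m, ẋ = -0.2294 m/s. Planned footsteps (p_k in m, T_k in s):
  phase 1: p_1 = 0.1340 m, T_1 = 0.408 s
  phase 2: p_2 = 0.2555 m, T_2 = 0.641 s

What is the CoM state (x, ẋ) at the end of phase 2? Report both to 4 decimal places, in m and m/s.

x = -1.2559, ẋ = -4.4802

phase 1: p=0.1340, T=0.408, ωT=1.221756, cosh=1.843927, sinh=1.549214; start (x,ẋ)=(0.116400, -0.229400) → end (x,ẋ)=(-0.017134, -0.504645)
phase 2: p=0.2555, T=0.641, ωT=1.919474, cosh=3.482030, sinh=3.335345; start (x,ẋ)=(-0.017134, -0.504645) → end (x,ẋ)=(-1.255905, -4.480174)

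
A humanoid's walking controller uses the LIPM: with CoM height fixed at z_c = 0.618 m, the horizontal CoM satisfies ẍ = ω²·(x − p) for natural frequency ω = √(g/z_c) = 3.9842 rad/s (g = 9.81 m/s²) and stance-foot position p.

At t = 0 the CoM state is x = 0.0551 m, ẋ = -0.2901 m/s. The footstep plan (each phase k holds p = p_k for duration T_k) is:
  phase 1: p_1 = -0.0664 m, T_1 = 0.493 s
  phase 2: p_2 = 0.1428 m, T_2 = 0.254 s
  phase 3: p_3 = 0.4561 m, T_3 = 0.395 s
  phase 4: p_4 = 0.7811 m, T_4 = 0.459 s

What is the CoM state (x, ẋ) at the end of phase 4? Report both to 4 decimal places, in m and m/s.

phase 1: p=-0.0664, T=0.493, ωT=1.964211, cosh=3.634775, sinh=3.494508; start (x,ẋ)=(0.055100, -0.290100) → end (x,ẋ)=(0.120781, 0.637174)
phase 2: p=0.1428, T=0.254, ωT=1.011987, cosh=1.557279, sinh=1.193783; start (x,ẋ)=(0.120781, 0.637174) → end (x,ẋ)=(0.299426, 0.887529)
phase 3: p=0.4561, T=0.395, ωT=1.573759, cosh=2.516007, sinh=2.308743; start (x,ẋ)=(0.299426, 0.887529) → end (x,ẋ)=(0.576208, 0.791866)
phase 4: p=0.7811, T=0.459, ωT=1.828748, cosh=3.193350, sinh=3.032735; start (x,ẋ)=(0.576208, 0.791866) → end (x,ẋ)=(0.729569, 0.052991)

x = 0.7296, ẋ = 0.0530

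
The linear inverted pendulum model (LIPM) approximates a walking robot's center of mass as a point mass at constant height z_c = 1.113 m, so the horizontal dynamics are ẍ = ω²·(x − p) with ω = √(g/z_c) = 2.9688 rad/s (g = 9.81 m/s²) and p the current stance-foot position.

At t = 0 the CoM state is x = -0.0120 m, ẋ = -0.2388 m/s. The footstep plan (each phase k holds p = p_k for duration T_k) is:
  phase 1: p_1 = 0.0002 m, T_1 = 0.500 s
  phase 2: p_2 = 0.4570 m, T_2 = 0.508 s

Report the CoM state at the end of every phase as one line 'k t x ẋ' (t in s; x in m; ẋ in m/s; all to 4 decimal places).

phase 1: p=0.0002, T=0.500, ωT=1.484400, cosh=2.319478, sinh=2.092839; start (x,ẋ)=(-0.012000, -0.238800) → end (x,ẋ)=(-0.196438, -0.629693)
phase 2: p=0.4570, T=0.508, ωT=1.508150, cosh=2.369842, sinh=2.148523; start (x,ẋ)=(-0.196438, -0.629693) → end (x,ẋ)=(-1.547255, -5.660253)

1 0.5000 -0.1964 -0.6297
2 1.0080 -1.5473 -5.6603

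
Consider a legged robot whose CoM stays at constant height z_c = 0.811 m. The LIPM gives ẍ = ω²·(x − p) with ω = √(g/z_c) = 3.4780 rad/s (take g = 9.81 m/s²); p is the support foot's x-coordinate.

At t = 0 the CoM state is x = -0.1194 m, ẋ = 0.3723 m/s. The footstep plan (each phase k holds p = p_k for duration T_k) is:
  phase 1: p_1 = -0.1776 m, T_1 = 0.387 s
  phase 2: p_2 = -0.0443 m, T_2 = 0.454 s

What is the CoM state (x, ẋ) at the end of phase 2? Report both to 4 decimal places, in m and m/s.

phase 1: p=-0.1776, T=0.387, ωT=1.345986, cosh=2.051128, sinh=1.790845; start (x,ẋ)=(-0.119400, 0.372300) → end (x,ẋ)=(0.133475, 1.126137)
phase 2: p=-0.0443, T=0.454, ωT=1.579012, cosh=2.528170, sinh=2.321991; start (x,ẋ)=(0.133475, 1.126137) → end (x,ẋ)=(1.156981, 4.282759)

x = 1.1570, ẋ = 4.2828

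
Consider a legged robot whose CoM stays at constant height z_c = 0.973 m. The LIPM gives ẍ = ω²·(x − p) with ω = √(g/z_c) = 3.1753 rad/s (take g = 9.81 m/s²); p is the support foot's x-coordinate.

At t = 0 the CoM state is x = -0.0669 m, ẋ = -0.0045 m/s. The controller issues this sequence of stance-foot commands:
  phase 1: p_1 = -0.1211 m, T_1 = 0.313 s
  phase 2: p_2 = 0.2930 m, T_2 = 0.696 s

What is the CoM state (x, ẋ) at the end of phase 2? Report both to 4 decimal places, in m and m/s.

phase 1: p=-0.1211, T=0.313, ωT=0.993869, cosh=1.535904, sinh=1.165762; start (x,ẋ)=(-0.066900, -0.004500) → end (x,ẋ)=(-0.039506, 0.193718)
phase 2: p=0.2930, T=0.696, ωT=2.210009, cosh=4.612748, sinh=4.503048; start (x,ẋ)=(-0.039506, 0.193718) → end (x,ẋ)=(-0.966046, -3.860778)

x = -0.9660, ẋ = -3.8608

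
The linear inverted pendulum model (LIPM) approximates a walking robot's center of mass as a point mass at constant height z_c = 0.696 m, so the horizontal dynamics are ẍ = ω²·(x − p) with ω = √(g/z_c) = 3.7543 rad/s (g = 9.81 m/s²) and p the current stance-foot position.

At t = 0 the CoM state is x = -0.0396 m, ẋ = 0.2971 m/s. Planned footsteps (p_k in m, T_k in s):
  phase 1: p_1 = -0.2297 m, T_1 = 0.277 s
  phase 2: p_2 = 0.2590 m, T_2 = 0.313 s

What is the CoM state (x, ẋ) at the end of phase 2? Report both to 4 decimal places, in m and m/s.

phase 1: p=-0.2297, T=0.277, ωT=1.039941, cosh=1.591263, sinh=1.237787; start (x,ẋ)=(-0.039600, 0.297100) → end (x,ẋ)=(0.170753, 1.356164)
phase 2: p=0.2590, T=0.313, ωT=1.175096, cosh=1.773621, sinh=1.464832; start (x,ẋ)=(0.170753, 1.356164) → end (x,ẋ)=(0.631623, 1.920011)

x = 0.6316, ẋ = 1.9200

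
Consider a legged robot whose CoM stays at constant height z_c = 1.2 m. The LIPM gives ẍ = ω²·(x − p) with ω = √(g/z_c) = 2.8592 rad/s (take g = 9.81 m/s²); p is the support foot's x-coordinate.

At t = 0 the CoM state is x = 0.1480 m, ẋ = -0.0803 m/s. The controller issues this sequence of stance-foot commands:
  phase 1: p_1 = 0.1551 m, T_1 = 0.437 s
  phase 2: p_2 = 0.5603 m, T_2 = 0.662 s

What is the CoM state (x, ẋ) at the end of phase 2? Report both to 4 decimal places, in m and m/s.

x = -1.2220, ẋ = -4.9239

phase 1: p=0.1551, T=0.437, ωT=1.249470, cosh=1.887576, sinh=1.600919; start (x,ẋ)=(0.148000, -0.080300) → end (x,ẋ)=(0.096737, -0.184072)
phase 2: p=0.5603, T=0.662, ωT=1.892790, cosh=3.394258, sinh=3.243607; start (x,ẋ)=(0.096737, -0.184072) → end (x,ẋ)=(-1.221972, -4.923928)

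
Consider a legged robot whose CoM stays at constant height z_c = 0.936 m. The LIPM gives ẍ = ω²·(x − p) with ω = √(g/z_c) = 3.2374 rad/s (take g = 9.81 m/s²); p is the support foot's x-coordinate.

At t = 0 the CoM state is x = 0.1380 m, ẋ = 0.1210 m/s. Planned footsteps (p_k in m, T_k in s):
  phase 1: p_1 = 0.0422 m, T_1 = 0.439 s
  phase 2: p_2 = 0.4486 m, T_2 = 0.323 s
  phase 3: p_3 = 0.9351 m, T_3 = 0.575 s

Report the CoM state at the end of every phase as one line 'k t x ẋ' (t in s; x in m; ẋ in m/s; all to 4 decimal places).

1 0.4390 0.3251 0.8701
2 0.7620 0.5863 0.8921
3 1.3370 0.6509 -0.6058

phase 1: p=0.0422, T=0.439, ωT=1.421219, cosh=2.191792, sinh=1.950373; start (x,ẋ)=(0.138000, 0.121000) → end (x,ẋ)=(0.325070, 0.870101)
phase 2: p=0.4486, T=0.323, ωT=1.045680, cosh=1.598393, sinh=1.246940; start (x,ẋ)=(0.325070, 0.870101) → end (x,ẋ)=(0.586285, 0.892093)
phase 3: p=0.9351, T=0.575, ωT=1.861505, cosh=3.294425, sinh=3.138987; start (x,ẋ)=(0.586285, 0.892093) → end (x,ẋ)=(0.650930, -0.605776)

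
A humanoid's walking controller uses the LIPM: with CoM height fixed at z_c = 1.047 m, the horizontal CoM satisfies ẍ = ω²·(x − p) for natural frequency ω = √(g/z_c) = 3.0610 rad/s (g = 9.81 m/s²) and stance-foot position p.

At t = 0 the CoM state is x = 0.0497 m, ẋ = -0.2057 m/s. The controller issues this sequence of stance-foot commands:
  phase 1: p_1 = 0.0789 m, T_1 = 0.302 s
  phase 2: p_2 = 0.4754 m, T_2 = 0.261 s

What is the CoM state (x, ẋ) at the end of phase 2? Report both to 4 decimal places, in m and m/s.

x = -0.3212, ẋ = -1.9132

phase 1: p=0.0789, T=0.302, ωT=0.924422, cosh=1.458586, sinh=1.061825; start (x,ẋ)=(0.049700, -0.205700) → end (x,ẋ)=(-0.035046, -0.394938)
phase 2: p=0.4754, T=0.261, ωT=0.798921, cosh=1.336477, sinh=0.886663; start (x,ẋ)=(-0.035046, -0.394938) → end (x,ẋ)=(-0.321199, -1.913215)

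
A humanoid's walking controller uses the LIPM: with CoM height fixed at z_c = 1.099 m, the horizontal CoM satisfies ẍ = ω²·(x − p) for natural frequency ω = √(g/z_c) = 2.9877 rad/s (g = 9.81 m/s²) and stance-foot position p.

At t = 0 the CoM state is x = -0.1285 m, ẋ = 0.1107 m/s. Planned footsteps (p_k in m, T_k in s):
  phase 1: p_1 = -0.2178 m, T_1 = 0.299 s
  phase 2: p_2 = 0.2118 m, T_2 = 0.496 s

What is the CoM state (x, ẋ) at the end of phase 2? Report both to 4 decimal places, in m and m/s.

phase 1: p=-0.2178, T=0.299, ωT=0.893322, cosh=1.426264, sinh=1.016970; start (x,ẋ)=(-0.128500, 0.110700) → end (x,ẋ)=(-0.052754, 0.429217)
phase 2: p=0.2118, T=0.496, ωT=1.481899, cosh=2.314251, sinh=2.087045; start (x,ẋ)=(-0.052754, 0.429217) → end (x,ẋ)=(-0.100617, -0.656302)

x = -0.1006, ẋ = -0.6563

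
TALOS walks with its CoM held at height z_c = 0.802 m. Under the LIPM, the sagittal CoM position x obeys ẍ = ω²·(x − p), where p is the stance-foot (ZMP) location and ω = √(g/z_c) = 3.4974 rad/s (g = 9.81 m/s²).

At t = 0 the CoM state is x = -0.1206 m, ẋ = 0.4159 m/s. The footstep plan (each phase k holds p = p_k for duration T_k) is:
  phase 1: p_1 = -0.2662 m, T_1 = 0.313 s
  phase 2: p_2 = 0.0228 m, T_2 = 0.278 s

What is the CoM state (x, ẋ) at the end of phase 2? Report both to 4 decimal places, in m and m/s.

phase 1: p=-0.2662, T=0.313, ωT=1.094686, cosh=1.661445, sinh=1.326800; start (x,ẋ)=(-0.120600, 0.415900) → end (x,ẋ)=(0.133485, 1.366630)
phase 2: p=0.0228, T=0.278, ωT=0.972277, cosh=1.511090, sinh=1.132869; start (x,ẋ)=(0.133485, 1.366630) → end (x,ẋ)=(0.632731, 2.503646)

x = 0.6327, ẋ = 2.5036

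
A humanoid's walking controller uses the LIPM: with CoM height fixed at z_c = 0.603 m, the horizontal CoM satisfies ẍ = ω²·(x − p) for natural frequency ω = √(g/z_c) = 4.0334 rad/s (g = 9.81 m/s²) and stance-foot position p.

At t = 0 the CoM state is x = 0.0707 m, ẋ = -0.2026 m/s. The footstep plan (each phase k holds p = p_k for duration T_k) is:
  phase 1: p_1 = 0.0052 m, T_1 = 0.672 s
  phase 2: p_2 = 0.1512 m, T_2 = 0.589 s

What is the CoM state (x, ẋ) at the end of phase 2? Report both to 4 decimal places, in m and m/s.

phase 1: p=0.0052, T=0.672, ωT=2.710445, cosh=7.551235, sinh=7.484727; start (x,ẋ)=(0.070700, -0.202600) → end (x,ẋ)=(0.123844, 0.447493)
phase 2: p=0.1512, T=0.589, ωT=2.375673, cosh=5.425599, sinh=5.332647; start (x,ẋ)=(0.123844, 0.447493) → end (x,ẋ)=(0.594416, 1.839518)

x = 0.5944, ẋ = 1.8395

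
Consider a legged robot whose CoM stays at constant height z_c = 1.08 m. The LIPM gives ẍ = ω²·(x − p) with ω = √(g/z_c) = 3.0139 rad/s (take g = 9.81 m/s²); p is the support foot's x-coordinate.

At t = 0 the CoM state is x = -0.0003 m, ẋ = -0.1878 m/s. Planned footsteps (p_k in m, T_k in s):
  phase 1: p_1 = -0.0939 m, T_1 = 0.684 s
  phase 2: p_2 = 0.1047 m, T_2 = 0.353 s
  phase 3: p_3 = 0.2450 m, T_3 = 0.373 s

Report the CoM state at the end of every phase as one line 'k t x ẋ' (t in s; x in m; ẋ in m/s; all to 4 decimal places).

1 0.6840 0.0390 0.3406
2 1.0370 0.1423 0.2993
3 1.4100 0.2070 0.0833

phase 1: p=-0.0939, T=0.684, ωT=2.061508, cosh=3.992535, sinh=3.865273; start (x,ẋ)=(-0.000300, -0.187800) → end (x,ẋ)=(0.038951, 0.340599)
phase 2: p=0.1047, T=0.353, ωT=1.063907, cosh=1.621387, sinh=1.276282; start (x,ẋ)=(0.038951, 0.340599) → end (x,ẋ)=(0.142328, 0.299335)
phase 3: p=0.2450, T=0.373, ωT=1.124185, cosh=1.701312, sinh=1.376395; start (x,ẋ)=(0.142328, 0.299335) → end (x,ẋ)=(0.207023, 0.083344)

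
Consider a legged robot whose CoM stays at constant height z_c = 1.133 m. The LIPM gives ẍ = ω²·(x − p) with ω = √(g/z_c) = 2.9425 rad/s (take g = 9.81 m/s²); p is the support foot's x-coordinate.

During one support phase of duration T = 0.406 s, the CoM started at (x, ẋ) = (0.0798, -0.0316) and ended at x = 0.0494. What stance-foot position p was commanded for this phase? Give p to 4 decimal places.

ωT = 2.9425·0.406 = 1.194655; cosh(ωT) = 1.802613, sinh(ωT) = 1.499805
x(T) = p + (x₀−p)·cosh(ωT) + (ẋ₀/ω)·sinh(ωT) ⇒ p·(1 − cosh) = x(T) − x₀·cosh − (ẋ₀/ω)·sinh
numerator   = 0.0494 − (0.0798)·1.802613 − (-0.0316/2.9425)·1.499805 = -0.078342
denominator = 1 − 1.802613 = -0.802613
p = -0.078342 / -0.802613 = 0.0976

p = 0.0976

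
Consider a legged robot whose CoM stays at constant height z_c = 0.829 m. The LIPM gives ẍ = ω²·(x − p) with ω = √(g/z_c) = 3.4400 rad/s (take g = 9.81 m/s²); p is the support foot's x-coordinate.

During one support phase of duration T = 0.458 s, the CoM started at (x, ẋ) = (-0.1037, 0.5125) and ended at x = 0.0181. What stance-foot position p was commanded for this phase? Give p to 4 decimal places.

p = 0.0429

ωT = 3.4400·0.458 = 1.575520; cosh(ωT) = 2.520077, sinh(ωT) = 2.313177
x(T) = p + (x₀−p)·cosh(ωT) + (ẋ₀/ω)·sinh(ωT) ⇒ p·(1 − cosh) = x(T) − x₀·cosh − (ẋ₀/ω)·sinh
numerator   = 0.0181 − (-0.1037)·2.520077 − (0.5125/3.4400)·2.313177 = -0.065191
denominator = 1 − 2.520077 = -1.520077
p = -0.065191 / -1.520077 = 0.0429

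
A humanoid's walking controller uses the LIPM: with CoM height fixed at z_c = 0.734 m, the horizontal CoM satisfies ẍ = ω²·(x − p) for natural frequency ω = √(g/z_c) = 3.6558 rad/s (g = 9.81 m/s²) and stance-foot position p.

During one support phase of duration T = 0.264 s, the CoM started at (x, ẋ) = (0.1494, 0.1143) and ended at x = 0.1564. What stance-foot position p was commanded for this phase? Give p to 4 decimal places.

ωT = 3.6558·0.264 = 0.965131; cosh(ωT) = 1.503033, sinh(ωT) = 1.122099
x(T) = p + (x₀−p)·cosh(ωT) + (ẋ₀/ω)·sinh(ωT) ⇒ p·(1 − cosh) = x(T) − x₀·cosh − (ẋ₀/ω)·sinh
numerator   = 0.1564 − (0.1494)·1.503033 − (0.1143/3.6558)·1.122099 = -0.103236
denominator = 1 − 1.503033 = -0.503033
p = -0.103236 / -0.503033 = 0.2052

p = 0.2052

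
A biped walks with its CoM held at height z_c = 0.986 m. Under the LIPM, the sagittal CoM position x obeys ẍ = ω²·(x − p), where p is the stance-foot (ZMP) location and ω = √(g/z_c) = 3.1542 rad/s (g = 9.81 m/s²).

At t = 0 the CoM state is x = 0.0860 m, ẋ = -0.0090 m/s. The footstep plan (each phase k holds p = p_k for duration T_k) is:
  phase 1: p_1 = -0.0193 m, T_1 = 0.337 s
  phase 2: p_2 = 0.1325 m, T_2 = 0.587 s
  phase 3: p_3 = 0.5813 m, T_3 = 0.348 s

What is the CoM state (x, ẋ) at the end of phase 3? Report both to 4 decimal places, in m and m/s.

phase 1: p=-0.0193, T=0.337, ωT=1.062965, cosh=1.620186, sinh=1.274756; start (x,ẋ)=(0.086000, -0.009000) → end (x,ẋ)=(0.147668, 0.408812)
phase 2: p=0.1325, T=0.587, ωT=1.851515, cosh=3.263232, sinh=3.106233; start (x,ẋ)=(0.147668, 0.408812) → end (x,ẋ)=(0.584593, 1.482664)
phase 3: p=0.5813, T=0.348, ωT=1.097662, cosh=1.665400, sinh=1.331749; start (x,ẋ)=(0.584593, 1.482664) → end (x,ẋ)=(1.212787, 2.483062)

x = 1.2128, ẋ = 2.4831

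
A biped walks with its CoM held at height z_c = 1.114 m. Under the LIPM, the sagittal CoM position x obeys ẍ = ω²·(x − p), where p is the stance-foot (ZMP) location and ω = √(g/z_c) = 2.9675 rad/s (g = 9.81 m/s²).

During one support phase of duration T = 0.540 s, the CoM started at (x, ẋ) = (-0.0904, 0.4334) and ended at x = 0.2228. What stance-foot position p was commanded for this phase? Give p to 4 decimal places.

p = -0.0685

ωT = 2.9675·0.540 = 1.602450; cosh(ωT) = 2.583292, sinh(ωT) = 2.381890
x(T) = p + (x₀−p)·cosh(ωT) + (ẋ₀/ω)·sinh(ωT) ⇒ p·(1 − cosh) = x(T) − x₀·cosh − (ẋ₀/ω)·sinh
numerator   = 0.2228 − (-0.0904)·2.583292 − (0.4334/2.9675)·2.381890 = 0.108457
denominator = 1 − 2.583292 = -1.583292
p = 0.108457 / -1.583292 = -0.0685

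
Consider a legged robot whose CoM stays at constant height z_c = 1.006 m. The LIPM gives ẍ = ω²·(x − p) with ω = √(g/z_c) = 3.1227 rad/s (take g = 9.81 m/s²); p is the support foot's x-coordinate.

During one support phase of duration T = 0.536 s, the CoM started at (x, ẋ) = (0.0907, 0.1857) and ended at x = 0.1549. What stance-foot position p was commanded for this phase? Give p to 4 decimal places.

ωT = 3.1227·0.536 = 1.673767; cosh(ωT) = 2.759878, sinh(ωT) = 2.572339
x(T) = p + (x₀−p)·cosh(ωT) + (ẋ₀/ω)·sinh(ωT) ⇒ p·(1 − cosh) = x(T) − x₀·cosh − (ẋ₀/ω)·sinh
numerator   = 0.1549 − (0.0907)·2.759878 − (0.1857/3.1227)·2.572339 = -0.248392
denominator = 1 − 2.759878 = -1.759878
p = -0.248392 / -1.759878 = 0.1411

p = 0.1411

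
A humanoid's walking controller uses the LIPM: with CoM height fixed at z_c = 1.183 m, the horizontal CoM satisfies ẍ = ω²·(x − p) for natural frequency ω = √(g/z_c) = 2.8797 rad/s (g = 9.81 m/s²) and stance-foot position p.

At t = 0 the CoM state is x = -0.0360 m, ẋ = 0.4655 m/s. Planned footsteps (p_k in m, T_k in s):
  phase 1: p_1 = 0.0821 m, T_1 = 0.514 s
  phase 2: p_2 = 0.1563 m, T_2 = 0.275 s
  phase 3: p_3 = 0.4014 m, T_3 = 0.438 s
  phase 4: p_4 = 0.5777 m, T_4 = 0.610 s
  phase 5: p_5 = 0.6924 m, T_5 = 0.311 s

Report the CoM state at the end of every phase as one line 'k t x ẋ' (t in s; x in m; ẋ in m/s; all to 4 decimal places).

1 0.5140 0.1459 0.3672
2 0.7890 0.2544 0.4623
3 1.2270 0.3817 0.1941
4 1.8370 0.1824 -1.0075
5 2.1480 -0.3932 -2.9378

phase 1: p=0.0821, T=0.514, ωT=1.480166, cosh=2.310637, sinh=2.083037; start (x,ẋ)=(-0.036000, 0.465500) → end (x,ẋ)=(0.145934, 0.367176)
phase 2: p=0.1563, T=0.275, ωT=0.791918, cosh=1.330300, sinh=0.877325; start (x,ẋ)=(0.145934, 0.367176) → end (x,ẋ)=(0.254374, 0.462266)
phase 3: p=0.4014, T=0.438, ωT=1.261309, cosh=1.906660, sinh=1.623377; start (x,ẋ)=(0.254374, 0.462266) → end (x,ẋ)=(0.381665, 0.194060)
phase 4: p=0.5777, T=0.610, ωT=1.756617, cosh=2.982718, sinh=2.810090; start (x,ẋ)=(0.381665, 0.194060) → end (x,ẋ)=(0.182350, -1.007536)
phase 5: p=0.6924, T=0.311, ωT=0.895587, cosh=1.428570, sinh=1.020202; start (x,ẋ)=(0.182350, -1.007536) → end (x,ẋ)=(-0.393185, -2.937799)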